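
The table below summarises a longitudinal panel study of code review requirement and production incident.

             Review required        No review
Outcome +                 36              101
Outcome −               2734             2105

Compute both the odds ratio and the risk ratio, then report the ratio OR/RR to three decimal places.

Reading the table with exposure as columns: a = 36 (Review required, case), b = 2734 (Review required, non-case), c = 101 (No review, case), d = 2105.
OR = (36·2105)/(2734·101) = 75780/276134 = 0.27443
Risk in exposed = 36/2770 = 0.01300; risk in unexposed = 101/2206 = 0.04578; RR = 0.28386
OR/RR = 0.27443 / 0.28386 = 0.96678
The outcome is rare in both groups, so OR ≈ RR (ratio near 1).

0.967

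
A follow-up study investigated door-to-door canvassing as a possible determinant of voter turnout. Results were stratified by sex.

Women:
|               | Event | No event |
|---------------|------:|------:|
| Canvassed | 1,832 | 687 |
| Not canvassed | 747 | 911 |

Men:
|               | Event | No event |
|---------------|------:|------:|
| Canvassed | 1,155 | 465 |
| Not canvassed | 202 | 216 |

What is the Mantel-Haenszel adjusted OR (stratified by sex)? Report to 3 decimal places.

3.090

OR_MH = Σ(aᵢdᵢ/nᵢ) / Σ(bᵢcᵢ/nᵢ), where nᵢ is the stratum total.
Stratum 1 (Women): n = 4177; a·d/n = 1832·911/4177 = 399.5576; b·c/n = 687·747/4177 = 122.8607
Stratum 2 (Men): n = 2038; a·d/n = 1155·216/2038 = 122.4141; b·c/n = 465·202/2038 = 46.0893
OR_MH = (399.5576 + 122.4141) / (122.8607 + 46.0893) = 521.9717 / 168.9500 = 3.08950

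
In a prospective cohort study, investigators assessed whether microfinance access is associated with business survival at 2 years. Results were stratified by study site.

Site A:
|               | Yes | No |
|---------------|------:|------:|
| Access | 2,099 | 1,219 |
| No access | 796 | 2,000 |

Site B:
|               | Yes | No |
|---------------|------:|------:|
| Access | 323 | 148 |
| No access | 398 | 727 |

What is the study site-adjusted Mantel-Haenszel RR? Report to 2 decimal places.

RR_MH = Σ(aᵢ·n₀ᵢ/nᵢ) / Σ(cᵢ·n₁ᵢ/nᵢ), with n₁ᵢ = aᵢ+bᵢ (exposed), n₀ᵢ = cᵢ+dᵢ (unexposed), nᵢ = n₁ᵢ+n₀ᵢ.
Stratum 1 (Site A): n₁ = 3318, n₀ = 2796, n = 6114; a·n₀/n = 2099·2796/6114 = 959.8960; c·n₁/n = 796·3318/6114 = 431.9804
Stratum 2 (Site B): n₁ = 471, n₀ = 1125, n = 1596; a·n₀/n = 323·1125/1596 = 227.6786; c·n₁/n = 398·471/1596 = 117.4549
RR_MH = (959.8960 + 227.6786) / (431.9804 + 117.4549) = 1187.5745 / 549.4353 = 2.16145

2.16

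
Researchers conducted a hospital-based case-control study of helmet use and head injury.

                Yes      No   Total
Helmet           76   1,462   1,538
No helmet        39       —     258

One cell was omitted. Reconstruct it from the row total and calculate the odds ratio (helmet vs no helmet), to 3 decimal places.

The missing cell is in the unexposed row: 258 − 39 = 219.
So a = 76, b = 1462, c = 39, d = 219.
OR = (a·d)/(b·c) = (76 × 219) / (1462 × 39) = 16644 / 57018 = 0.29191

0.292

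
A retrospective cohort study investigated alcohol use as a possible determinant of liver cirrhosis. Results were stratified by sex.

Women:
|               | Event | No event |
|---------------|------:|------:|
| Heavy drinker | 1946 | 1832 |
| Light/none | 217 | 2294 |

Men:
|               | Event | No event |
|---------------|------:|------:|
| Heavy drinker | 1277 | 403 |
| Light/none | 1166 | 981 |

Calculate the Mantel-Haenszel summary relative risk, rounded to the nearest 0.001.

2.325

RR_MH = Σ(aᵢ·n₀ᵢ/nᵢ) / Σ(cᵢ·n₁ᵢ/nᵢ), with n₁ᵢ = aᵢ+bᵢ (exposed), n₀ᵢ = cᵢ+dᵢ (unexposed), nᵢ = n₁ᵢ+n₀ᵢ.
Stratum 1 (Women): n₁ = 3778, n₀ = 2511, n = 6289; a·n₀/n = 1946·2511/6289 = 776.9766; c·n₁/n = 217·3778/6289 = 130.3587
Stratum 2 (Men): n₁ = 1680, n₀ = 2147, n = 3827; a·n₀/n = 1277·2147/3827 = 716.4147; c·n₁/n = 1166·1680/3827 = 511.8579
RR_MH = (776.9766 + 716.4147) / (130.3587 + 511.8579) = 1493.3913 / 642.2166 = 2.32537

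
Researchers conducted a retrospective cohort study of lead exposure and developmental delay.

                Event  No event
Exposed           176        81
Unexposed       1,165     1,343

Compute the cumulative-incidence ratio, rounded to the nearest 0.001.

Cells: a = 176, b = 81, c = 1165, d = 1343.
Risk in exposed = 176/257 = 0.68482; risk in unexposed = 1165/2508 = 0.46451.
RR = 0.68482 / 0.46451 = 1.47428
The risk among the exposed is 1.47 times that among the unexposed.

1.474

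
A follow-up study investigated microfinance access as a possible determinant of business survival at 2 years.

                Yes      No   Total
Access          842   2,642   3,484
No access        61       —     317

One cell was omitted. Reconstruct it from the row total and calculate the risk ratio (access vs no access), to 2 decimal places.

1.26

The missing cell is in the unexposed row: 317 − 61 = 256.
So a = 842, b = 2642, c = 61, d = 256.
RR = [a/(a+b)] / [c/(c+d)] = (842/3484) / (61/317) = 0.24168/0.19243 = 1.25592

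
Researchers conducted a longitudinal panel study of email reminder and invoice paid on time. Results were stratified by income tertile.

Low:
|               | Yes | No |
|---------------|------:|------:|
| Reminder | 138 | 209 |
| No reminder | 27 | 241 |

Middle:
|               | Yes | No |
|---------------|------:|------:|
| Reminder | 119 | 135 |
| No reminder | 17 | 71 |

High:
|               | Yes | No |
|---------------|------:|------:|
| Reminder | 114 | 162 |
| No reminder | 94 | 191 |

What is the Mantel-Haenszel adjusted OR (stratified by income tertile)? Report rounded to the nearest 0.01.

2.73

OR_MH = Σ(aᵢdᵢ/nᵢ) / Σ(bᵢcᵢ/nᵢ), where nᵢ is the stratum total.
Stratum 1 (Low): n = 615; a·d/n = 138·241/615 = 54.0780; b·c/n = 209·27/615 = 9.1756
Stratum 2 (Middle): n = 342; a·d/n = 119·71/342 = 24.7047; b·c/n = 135·17/342 = 6.7105
Stratum 3 (High): n = 561; a·d/n = 114·191/561 = 38.8128; b·c/n = 162·94/561 = 27.1444
OR_MH = (54.0780 + 24.7047 + 38.8128) / (9.1756 + 6.7105 + 27.1444) = 117.5956 / 43.0305 = 2.73284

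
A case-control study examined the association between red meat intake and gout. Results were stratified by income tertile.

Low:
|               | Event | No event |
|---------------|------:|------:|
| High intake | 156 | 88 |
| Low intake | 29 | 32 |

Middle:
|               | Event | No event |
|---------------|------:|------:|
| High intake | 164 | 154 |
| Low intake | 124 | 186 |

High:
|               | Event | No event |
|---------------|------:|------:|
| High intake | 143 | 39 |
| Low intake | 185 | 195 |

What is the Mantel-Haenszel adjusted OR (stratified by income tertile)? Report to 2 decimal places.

OR_MH = Σ(aᵢdᵢ/nᵢ) / Σ(bᵢcᵢ/nᵢ), where nᵢ is the stratum total.
Stratum 1 (Low): n = 305; a·d/n = 156·32/305 = 16.3672; b·c/n = 88·29/305 = 8.3672
Stratum 2 (Middle): n = 628; a·d/n = 164·186/628 = 48.5732; b·c/n = 154·124/628 = 30.4076
Stratum 3 (High): n = 562; a·d/n = 143·195/562 = 49.6174; b·c/n = 39·185/562 = 12.8381
OR_MH = (16.3672 + 48.5732 + 49.6174) / (8.3672 + 30.4076 + 12.8381) = 114.5579 / 51.6129 = 2.21956

2.22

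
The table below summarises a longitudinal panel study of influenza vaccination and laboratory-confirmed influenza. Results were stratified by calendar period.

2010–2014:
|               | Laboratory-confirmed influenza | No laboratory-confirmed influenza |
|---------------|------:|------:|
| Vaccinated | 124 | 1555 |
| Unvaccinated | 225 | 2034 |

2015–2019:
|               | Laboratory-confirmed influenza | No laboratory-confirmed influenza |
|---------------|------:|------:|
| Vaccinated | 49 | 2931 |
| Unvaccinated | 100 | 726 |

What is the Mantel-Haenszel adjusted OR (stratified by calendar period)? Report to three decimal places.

OR_MH = Σ(aᵢdᵢ/nᵢ) / Σ(bᵢcᵢ/nᵢ), where nᵢ is the stratum total.
Stratum 1 (2010–2014): n = 3938; a·d/n = 124·2034/3938 = 64.0467; b·c/n = 1555·225/3938 = 88.8459
Stratum 2 (2015–2019): n = 3806; a·d/n = 49·726/3806 = 9.3468; b·c/n = 2931·100/3806 = 77.0100
OR_MH = (64.0467 + 9.3468) / (88.8459 + 77.0100) = 73.3935 / 165.8558 = 0.44251

0.443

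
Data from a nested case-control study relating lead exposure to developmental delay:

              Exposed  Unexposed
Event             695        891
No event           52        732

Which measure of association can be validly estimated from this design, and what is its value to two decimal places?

10.98

Reading the table with exposure as columns: a = 695 (Exposed, case), b = 52 (Exposed, non-case), c = 891 (Unexposed, case), d = 732.
This is a nested case-control study: participants were sampled on outcome status, so risks in the source population cannot be estimated directly — relative risk is not valid here. The odds ratio is the appropriate measure.
OR = (a·d)/(b·c) = (695 × 732) / (52 × 891) = 508740 / 46332 = 10.98032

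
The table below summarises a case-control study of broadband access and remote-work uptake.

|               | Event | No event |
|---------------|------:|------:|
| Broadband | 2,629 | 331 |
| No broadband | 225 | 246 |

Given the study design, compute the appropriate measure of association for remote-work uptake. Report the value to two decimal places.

8.68

Cells: a = 2629, b = 331, c = 225, d = 246.
This is a case-control study: participants were sampled on outcome status, so risks in the source population cannot be estimated directly — relative risk is not valid here. The odds ratio is the appropriate measure.
OR = (a·d)/(b·c) = (2629 × 246) / (331 × 225) = 646734 / 74475 = 8.68391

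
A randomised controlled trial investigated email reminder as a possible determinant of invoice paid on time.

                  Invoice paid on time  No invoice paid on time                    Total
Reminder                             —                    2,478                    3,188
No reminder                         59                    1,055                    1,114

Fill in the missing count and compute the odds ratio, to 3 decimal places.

The missing cell is in the exposed row: 3188 − 2478 = 710.
So a = 710, b = 2478, c = 59, d = 1055.
OR = (a·d)/(b·c) = (710 × 1055) / (2478 × 59) = 749050 / 146202 = 5.12339

5.123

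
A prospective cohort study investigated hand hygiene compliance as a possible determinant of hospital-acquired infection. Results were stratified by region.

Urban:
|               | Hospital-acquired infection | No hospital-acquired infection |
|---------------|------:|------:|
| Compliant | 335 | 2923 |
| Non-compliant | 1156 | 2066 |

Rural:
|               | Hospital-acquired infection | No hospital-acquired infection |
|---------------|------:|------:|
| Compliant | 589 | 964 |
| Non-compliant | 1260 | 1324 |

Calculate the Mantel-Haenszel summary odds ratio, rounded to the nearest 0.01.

OR_MH = Σ(aᵢdᵢ/nᵢ) / Σ(bᵢcᵢ/nᵢ), where nᵢ is the stratum total.
Stratum 1 (Urban): n = 6480; a·d/n = 335·2066/6480 = 106.8071; b·c/n = 2923·1156/6480 = 521.4488
Stratum 2 (Rural): n = 4137; a·d/n = 589·1324/4137 = 188.5028; b·c/n = 964·1260/4137 = 293.6041
OR_MH = (106.8071 + 188.5028) / (521.4488 + 293.6041) = 295.3099 / 815.0528 = 0.36232

0.36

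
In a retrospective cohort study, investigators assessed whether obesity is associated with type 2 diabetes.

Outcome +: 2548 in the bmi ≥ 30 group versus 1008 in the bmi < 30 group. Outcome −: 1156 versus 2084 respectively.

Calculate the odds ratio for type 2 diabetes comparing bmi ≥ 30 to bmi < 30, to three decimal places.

From the description: a = 2548, b = 1156, c = 1008, d = 2084.
OR = (a·d)/(b·c) = (2548 × 2084) / (1156 × 1008) = 5310032 / 1165248 = 4.55700
The odds of type 2 diabetes are about 4.56 times as high in the bmi ≥ 30 group.

4.557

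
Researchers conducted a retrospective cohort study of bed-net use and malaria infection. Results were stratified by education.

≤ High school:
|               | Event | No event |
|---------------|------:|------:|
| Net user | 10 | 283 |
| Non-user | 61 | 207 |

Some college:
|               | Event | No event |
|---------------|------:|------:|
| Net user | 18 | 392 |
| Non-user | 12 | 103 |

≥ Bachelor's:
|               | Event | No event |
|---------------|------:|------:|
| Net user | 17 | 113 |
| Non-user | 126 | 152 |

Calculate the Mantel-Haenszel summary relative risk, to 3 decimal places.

0.249

RR_MH = Σ(aᵢ·n₀ᵢ/nᵢ) / Σ(cᵢ·n₁ᵢ/nᵢ), with n₁ᵢ = aᵢ+bᵢ (exposed), n₀ᵢ = cᵢ+dᵢ (unexposed), nᵢ = n₁ᵢ+n₀ᵢ.
Stratum 1 (≤ High school): n₁ = 293, n₀ = 268, n = 561; a·n₀/n = 10·268/561 = 4.7772; c·n₁/n = 61·293/561 = 31.8592
Stratum 2 (Some college): n₁ = 410, n₀ = 115, n = 525; a·n₀/n = 18·115/525 = 3.9429; c·n₁/n = 12·410/525 = 9.3714
Stratum 3 (≥ Bachelor's): n₁ = 130, n₀ = 278, n = 408; a·n₀/n = 17·278/408 = 11.5833; c·n₁/n = 126·130/408 = 40.1471
RR_MH = (4.7772 + 3.9429 + 11.5833) / (31.8592 + 9.3714 + 40.1471) = 20.3034 / 81.3777 = 0.24950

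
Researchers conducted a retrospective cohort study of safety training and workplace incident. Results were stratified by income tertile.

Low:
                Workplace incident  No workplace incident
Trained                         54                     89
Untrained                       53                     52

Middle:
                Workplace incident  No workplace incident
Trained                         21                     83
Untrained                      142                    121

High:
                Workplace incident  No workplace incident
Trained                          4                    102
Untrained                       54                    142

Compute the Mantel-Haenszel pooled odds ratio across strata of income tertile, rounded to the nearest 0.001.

0.290

OR_MH = Σ(aᵢdᵢ/nᵢ) / Σ(bᵢcᵢ/nᵢ), where nᵢ is the stratum total.
Stratum 1 (Low): n = 248; a·d/n = 54·52/248 = 11.3226; b·c/n = 89·53/248 = 19.0202
Stratum 2 (Middle): n = 367; a·d/n = 21·121/367 = 6.9237; b·c/n = 83·142/367 = 32.1144
Stratum 3 (High): n = 302; a·d/n = 4·142/302 = 1.8808; b·c/n = 102·54/302 = 18.2384
OR_MH = (11.3226 + 6.9237 + 1.8808) / (19.0202 + 32.1144 + 18.2384) = 20.1271 / 69.3730 = 0.29013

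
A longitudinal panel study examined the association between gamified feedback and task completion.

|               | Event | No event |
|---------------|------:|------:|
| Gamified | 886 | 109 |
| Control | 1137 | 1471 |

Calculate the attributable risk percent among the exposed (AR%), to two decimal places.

Cells: a = 886, b = 109, c = 1137, d = 1471.
Risk in exposed = 886/995 = 0.89045; risk in unexposed = 1137/2608 = 0.43597.
RR = 0.89045/0.43597 = 2.04248
AR% = (RR − 1)/RR × 100 = (2.04248 − 1)/2.04248 × 100 = 51.0399%

51.04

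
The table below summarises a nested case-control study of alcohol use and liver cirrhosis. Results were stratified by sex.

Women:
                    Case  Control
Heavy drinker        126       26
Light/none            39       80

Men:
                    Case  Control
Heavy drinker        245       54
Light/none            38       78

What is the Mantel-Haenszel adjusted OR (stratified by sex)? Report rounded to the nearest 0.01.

9.58

OR_MH = Σ(aᵢdᵢ/nᵢ) / Σ(bᵢcᵢ/nᵢ), where nᵢ is the stratum total.
Stratum 1 (Women): n = 271; a·d/n = 126·80/271 = 37.1956; b·c/n = 26·39/271 = 3.7417
Stratum 2 (Men): n = 415; a·d/n = 245·78/415 = 46.0482; b·c/n = 54·38/415 = 4.9446
OR_MH = (37.1956 + 46.0482) / (3.7417 + 4.9446) = 83.2438 / 8.6863 = 9.58337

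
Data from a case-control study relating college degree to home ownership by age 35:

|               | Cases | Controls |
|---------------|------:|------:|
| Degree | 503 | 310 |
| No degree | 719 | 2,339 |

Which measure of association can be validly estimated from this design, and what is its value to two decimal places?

5.28

Cells: a = 503, b = 310, c = 719, d = 2339.
This is a case-control study: participants were sampled on outcome status, so risks in the source population cannot be estimated directly — relative risk is not valid here. The odds ratio is the appropriate measure.
OR = (a·d)/(b·c) = (503 × 2339) / (310 × 719) = 1176517 / 222890 = 5.27846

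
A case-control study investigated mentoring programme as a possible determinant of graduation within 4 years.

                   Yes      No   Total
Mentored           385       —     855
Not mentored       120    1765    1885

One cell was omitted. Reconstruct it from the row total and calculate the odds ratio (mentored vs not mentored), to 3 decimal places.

The missing cell is in the exposed row: 855 − 385 = 470.
So a = 385, b = 470, c = 120, d = 1765.
OR = (a·d)/(b·c) = (385 × 1765) / (470 × 120) = 679525 / 56400 = 12.04832

12.048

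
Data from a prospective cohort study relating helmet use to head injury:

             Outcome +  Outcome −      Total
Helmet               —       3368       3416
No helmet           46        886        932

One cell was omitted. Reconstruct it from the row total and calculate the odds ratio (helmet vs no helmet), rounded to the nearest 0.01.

The missing cell is in the exposed row: 3416 − 3368 = 48.
So a = 48, b = 3368, c = 46, d = 886.
OR = (a·d)/(b·c) = (48 × 886) / (3368 × 46) = 42528 / 154928 = 0.27450

0.27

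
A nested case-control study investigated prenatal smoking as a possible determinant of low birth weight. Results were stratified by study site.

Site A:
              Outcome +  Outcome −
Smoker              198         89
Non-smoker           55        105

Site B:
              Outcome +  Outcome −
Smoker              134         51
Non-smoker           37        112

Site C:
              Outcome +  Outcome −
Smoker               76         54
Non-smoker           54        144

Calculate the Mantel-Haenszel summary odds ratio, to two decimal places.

OR_MH = Σ(aᵢdᵢ/nᵢ) / Σ(bᵢcᵢ/nᵢ), where nᵢ is the stratum total.
Stratum 1 (Site A): n = 447; a·d/n = 198·105/447 = 46.5101; b·c/n = 89·55/447 = 10.9508
Stratum 2 (Site B): n = 334; a·d/n = 134·112/334 = 44.9341; b·c/n = 51·37/334 = 5.6497
Stratum 3 (Site C): n = 328; a·d/n = 76·144/328 = 33.3659; b·c/n = 54·54/328 = 8.8902
OR_MH = (46.5101 + 44.9341 + 33.3659) / (10.9508 + 5.6497 + 8.8902) = 124.8101 / 25.4907 = 4.89629

4.90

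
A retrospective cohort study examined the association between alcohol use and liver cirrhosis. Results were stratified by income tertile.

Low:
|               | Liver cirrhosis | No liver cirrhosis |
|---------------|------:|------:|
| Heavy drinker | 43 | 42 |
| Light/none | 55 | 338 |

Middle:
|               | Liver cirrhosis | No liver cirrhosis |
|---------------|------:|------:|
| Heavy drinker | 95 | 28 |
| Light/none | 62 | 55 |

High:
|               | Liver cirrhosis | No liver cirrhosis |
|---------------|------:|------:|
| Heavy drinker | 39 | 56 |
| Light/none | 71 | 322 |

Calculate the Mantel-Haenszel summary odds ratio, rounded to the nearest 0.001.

3.854

OR_MH = Σ(aᵢdᵢ/nᵢ) / Σ(bᵢcᵢ/nᵢ), where nᵢ is the stratum total.
Stratum 1 (Low): n = 478; a·d/n = 43·338/478 = 30.4059; b·c/n = 42·55/478 = 4.8326
Stratum 2 (Middle): n = 240; a·d/n = 95·55/240 = 21.7708; b·c/n = 28·62/240 = 7.2333
Stratum 3 (High): n = 488; a·d/n = 39·322/488 = 25.7336; b·c/n = 56·71/488 = 8.1475
OR_MH = (30.4059 + 21.7708 + 25.7336) / (4.8326 + 7.2333 + 8.1475) = 77.9103 / 20.2135 = 3.85437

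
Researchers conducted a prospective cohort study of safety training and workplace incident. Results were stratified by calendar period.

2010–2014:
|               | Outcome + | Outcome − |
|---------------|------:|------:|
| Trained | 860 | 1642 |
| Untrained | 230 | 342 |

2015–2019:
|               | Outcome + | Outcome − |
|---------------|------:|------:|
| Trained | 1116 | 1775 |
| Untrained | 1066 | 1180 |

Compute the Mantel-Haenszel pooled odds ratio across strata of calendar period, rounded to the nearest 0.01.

OR_MH = Σ(aᵢdᵢ/nᵢ) / Σ(bᵢcᵢ/nᵢ), where nᵢ is the stratum total.
Stratum 1 (2010–2014): n = 3074; a·d/n = 860·342/3074 = 95.6799; b·c/n = 1642·230/3074 = 122.8562
Stratum 2 (2015–2019): n = 5137; a·d/n = 1116·1180/5137 = 256.3520; b·c/n = 1775·1066/5137 = 368.3376
OR_MH = (95.6799 + 256.3520) / (122.8562 + 368.3376) = 352.0319 / 491.1938 = 0.71669

0.72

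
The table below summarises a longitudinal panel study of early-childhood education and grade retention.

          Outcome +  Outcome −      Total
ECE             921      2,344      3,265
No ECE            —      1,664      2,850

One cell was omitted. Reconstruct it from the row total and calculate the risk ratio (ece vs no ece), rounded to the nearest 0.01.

0.68

The missing cell is in the unexposed row: 2850 − 1664 = 1186.
So a = 921, b = 2344, c = 1186, d = 1664.
RR = [a/(a+b)] / [c/(c+d)] = (921/3265) / (1186/2850) = 0.28208/0.41614 = 0.67785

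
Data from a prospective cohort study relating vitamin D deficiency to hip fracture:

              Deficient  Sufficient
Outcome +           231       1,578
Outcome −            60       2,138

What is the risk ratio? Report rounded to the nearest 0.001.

1.869

Reading the table with exposure as columns: a = 231 (Deficient, case), b = 60 (Deficient, non-case), c = 1578 (Sufficient, case), d = 2138.
Risk in exposed = 231/291 = 0.79381; risk in unexposed = 1578/3716 = 0.42465.
RR = 0.79381 / 0.42465 = 1.86934
The risk among the exposed is 1.87 times that among the unexposed.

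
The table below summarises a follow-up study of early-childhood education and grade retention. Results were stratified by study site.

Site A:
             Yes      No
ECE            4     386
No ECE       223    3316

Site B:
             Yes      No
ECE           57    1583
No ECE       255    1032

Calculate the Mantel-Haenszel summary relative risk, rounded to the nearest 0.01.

0.17

RR_MH = Σ(aᵢ·n₀ᵢ/nᵢ) / Σ(cᵢ·n₁ᵢ/nᵢ), with n₁ᵢ = aᵢ+bᵢ (exposed), n₀ᵢ = cᵢ+dᵢ (unexposed), nᵢ = n₁ᵢ+n₀ᵢ.
Stratum 1 (Site A): n₁ = 390, n₀ = 3539, n = 3929; a·n₀/n = 4·3539/3929 = 3.6030; c·n₁/n = 223·390/3929 = 22.1354
Stratum 2 (Site B): n₁ = 1640, n₀ = 1287, n = 2927; a·n₀/n = 57·1287/2927 = 25.0629; c·n₁/n = 255·1640/2927 = 142.8767
RR_MH = (3.6030 + 25.0629) / (22.1354 + 142.8767) = 28.6658 / 165.0121 = 0.17372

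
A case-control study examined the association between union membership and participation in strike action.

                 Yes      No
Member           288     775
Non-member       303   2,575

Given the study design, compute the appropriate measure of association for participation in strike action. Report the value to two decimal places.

3.16

Cells: a = 288, b = 775, c = 303, d = 2575.
This is a case-control study: participants were sampled on outcome status, so risks in the source population cannot be estimated directly — relative risk is not valid here. The odds ratio is the appropriate measure.
OR = (a·d)/(b·c) = (288 × 2575) / (775 × 303) = 741600 / 234825 = 3.15810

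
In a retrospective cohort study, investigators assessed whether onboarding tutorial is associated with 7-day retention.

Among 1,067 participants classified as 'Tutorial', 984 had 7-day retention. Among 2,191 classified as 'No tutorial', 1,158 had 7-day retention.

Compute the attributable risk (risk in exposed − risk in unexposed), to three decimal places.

From the description: a = 984, b = 83, c = 1158, d = 1033.
Risk in exposed = 984/1067 = 0.922212; risk in unexposed = 1158/2191 = 0.528526.
Risk difference = 0.922212 − 0.528526 = 0.393686

0.394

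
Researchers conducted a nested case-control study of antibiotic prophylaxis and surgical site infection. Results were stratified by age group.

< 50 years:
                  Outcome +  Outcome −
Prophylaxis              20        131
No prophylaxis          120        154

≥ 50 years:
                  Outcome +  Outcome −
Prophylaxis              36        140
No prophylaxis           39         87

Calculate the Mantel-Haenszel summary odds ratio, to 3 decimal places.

OR_MH = Σ(aᵢdᵢ/nᵢ) / Σ(bᵢcᵢ/nᵢ), where nᵢ is the stratum total.
Stratum 1 (< 50 years): n = 425; a·d/n = 20·154/425 = 7.2471; b·c/n = 131·120/425 = 36.9882
Stratum 2 (≥ 50 years): n = 302; a·d/n = 36·87/302 = 10.3709; b·c/n = 140·39/302 = 18.0795
OR_MH = (7.2471 + 10.3709) / (36.9882 + 18.0795) = 17.6179 / 55.0677 = 0.31993

0.320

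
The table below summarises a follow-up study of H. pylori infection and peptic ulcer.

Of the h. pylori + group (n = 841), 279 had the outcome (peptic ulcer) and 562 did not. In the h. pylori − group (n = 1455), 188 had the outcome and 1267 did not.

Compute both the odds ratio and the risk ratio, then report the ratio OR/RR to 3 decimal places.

1.303

From the description: a = 279, b = 562, c = 188, d = 1267.
OR = (279·1267)/(562·188) = 353493/105656 = 3.34570
Risk in exposed = 279/841 = 0.33175; risk in unexposed = 188/1455 = 0.12921; RR = 2.56752
OR/RR = 3.34570 / 2.56752 = 1.30309
The outcome is not rare, so the OR lies further from 1 than the RR.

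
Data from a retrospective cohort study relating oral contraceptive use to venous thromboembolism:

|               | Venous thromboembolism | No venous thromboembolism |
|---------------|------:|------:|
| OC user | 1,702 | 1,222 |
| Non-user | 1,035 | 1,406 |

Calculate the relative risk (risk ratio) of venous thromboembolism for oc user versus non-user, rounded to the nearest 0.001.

Cells: a = 1702, b = 1222, c = 1035, d = 1406.
Risk in exposed = 1702/2924 = 0.58208; risk in unexposed = 1035/2441 = 0.42401.
RR = 0.58208 / 0.42401 = 1.37281
The risk among the exposed is 1.37 times that among the unexposed.

1.373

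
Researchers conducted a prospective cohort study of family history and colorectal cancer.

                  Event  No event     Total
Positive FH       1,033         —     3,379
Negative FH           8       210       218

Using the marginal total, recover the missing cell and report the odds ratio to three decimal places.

The missing cell is in the exposed row: 3379 − 1033 = 2346.
So a = 1033, b = 2346, c = 8, d = 210.
OR = (a·d)/(b·c) = (1033 × 210) / (2346 × 8) = 216930 / 18768 = 11.55850

11.559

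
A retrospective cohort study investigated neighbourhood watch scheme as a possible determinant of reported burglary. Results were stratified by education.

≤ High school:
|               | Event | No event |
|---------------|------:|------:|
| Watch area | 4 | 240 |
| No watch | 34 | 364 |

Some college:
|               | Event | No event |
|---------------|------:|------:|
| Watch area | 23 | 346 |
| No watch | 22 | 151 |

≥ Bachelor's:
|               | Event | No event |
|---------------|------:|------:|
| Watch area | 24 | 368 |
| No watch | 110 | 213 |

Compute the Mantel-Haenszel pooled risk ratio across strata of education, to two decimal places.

0.23

RR_MH = Σ(aᵢ·n₀ᵢ/nᵢ) / Σ(cᵢ·n₁ᵢ/nᵢ), with n₁ᵢ = aᵢ+bᵢ (exposed), n₀ᵢ = cᵢ+dᵢ (unexposed), nᵢ = n₁ᵢ+n₀ᵢ.
Stratum 1 (≤ High school): n₁ = 244, n₀ = 398, n = 642; a·n₀/n = 4·398/642 = 2.4798; c·n₁/n = 34·244/642 = 12.9221
Stratum 2 (Some college): n₁ = 369, n₀ = 173, n = 542; a·n₀/n = 23·173/542 = 7.3413; c·n₁/n = 22·369/542 = 14.9779
Stratum 3 (≥ Bachelor's): n₁ = 392, n₀ = 323, n = 715; a·n₀/n = 24·323/715 = 10.8420; c·n₁/n = 110·392/715 = 60.3077
RR_MH = (2.4798 + 7.3413 + 10.8420) / (12.9221 + 14.9779 + 60.3077) = 20.6630 / 88.2077 = 0.23425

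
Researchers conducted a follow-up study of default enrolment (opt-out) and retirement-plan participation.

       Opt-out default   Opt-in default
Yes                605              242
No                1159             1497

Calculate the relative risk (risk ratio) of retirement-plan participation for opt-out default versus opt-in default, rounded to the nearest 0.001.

Reading the table with exposure as columns: a = 605 (Opt-out default, case), b = 1159 (Opt-out default, non-case), c = 242 (Opt-in default, case), d = 1497.
Risk in exposed = 605/1764 = 0.34297; risk in unexposed = 242/1739 = 0.13916.
RR = 0.34297 / 0.13916 = 2.46457
The risk among the exposed is 2.46 times that among the unexposed.

2.465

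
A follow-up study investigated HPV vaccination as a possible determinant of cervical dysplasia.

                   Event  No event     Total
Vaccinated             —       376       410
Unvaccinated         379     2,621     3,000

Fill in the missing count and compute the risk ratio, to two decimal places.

0.66

The missing cell is in the exposed row: 410 − 376 = 34.
So a = 34, b = 376, c = 379, d = 2621.
RR = [a/(a+b)] / [c/(c+d)] = (34/410) / (379/3000) = 0.08293/0.12633 = 0.65641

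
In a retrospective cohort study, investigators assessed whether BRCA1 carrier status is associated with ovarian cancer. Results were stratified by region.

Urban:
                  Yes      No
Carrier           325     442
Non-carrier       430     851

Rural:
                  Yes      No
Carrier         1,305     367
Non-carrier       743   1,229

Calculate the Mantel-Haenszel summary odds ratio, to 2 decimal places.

3.43

OR_MH = Σ(aᵢdᵢ/nᵢ) / Σ(bᵢcᵢ/nᵢ), where nᵢ is the stratum total.
Stratum 1 (Urban): n = 2048; a·d/n = 325·851/2048 = 135.0464; b·c/n = 442·430/2048 = 92.8027
Stratum 2 (Rural): n = 3644; a·d/n = 1305·1229/3644 = 440.1331; b·c/n = 367·743/3644 = 74.8301
OR_MH = (135.0464 + 440.1331) / (92.8027 + 74.8301) = 575.1795 / 167.6329 = 3.43119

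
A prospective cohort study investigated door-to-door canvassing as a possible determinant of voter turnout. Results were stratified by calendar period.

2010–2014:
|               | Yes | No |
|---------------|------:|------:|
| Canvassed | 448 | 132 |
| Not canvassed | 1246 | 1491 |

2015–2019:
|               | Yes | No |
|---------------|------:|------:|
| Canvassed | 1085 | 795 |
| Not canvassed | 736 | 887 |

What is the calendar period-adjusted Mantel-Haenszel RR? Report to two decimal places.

RR_MH = Σ(aᵢ·n₀ᵢ/nᵢ) / Σ(cᵢ·n₁ᵢ/nᵢ), with n₁ᵢ = aᵢ+bᵢ (exposed), n₀ᵢ = cᵢ+dᵢ (unexposed), nᵢ = n₁ᵢ+n₀ᵢ.
Stratum 1 (2010–2014): n₁ = 580, n₀ = 2737, n = 3317; a·n₀/n = 448·2737/3317 = 369.6642; c·n₁/n = 1246·580/3317 = 217.8716
Stratum 2 (2015–2019): n₁ = 1880, n₀ = 1623, n = 3503; a·n₀/n = 1085·1623/3503 = 502.6991; c·n₁/n = 736·1880/3503 = 394.9986
RR_MH = (369.6642 + 502.6991) / (217.8716 + 394.9986) = 872.3633 / 612.8701 = 1.42341

1.42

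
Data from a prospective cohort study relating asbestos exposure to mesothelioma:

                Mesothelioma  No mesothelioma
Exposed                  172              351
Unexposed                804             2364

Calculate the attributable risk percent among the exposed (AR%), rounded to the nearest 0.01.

22.83

Cells: a = 172, b = 351, c = 804, d = 2364.
Risk in exposed = 172/523 = 0.32887; risk in unexposed = 804/3168 = 0.25379.
RR = 0.32887/0.25379 = 1.29585
AR% = (RR − 1)/RR × 100 = (1.29585 − 1)/1.29585 × 100 = 22.8308%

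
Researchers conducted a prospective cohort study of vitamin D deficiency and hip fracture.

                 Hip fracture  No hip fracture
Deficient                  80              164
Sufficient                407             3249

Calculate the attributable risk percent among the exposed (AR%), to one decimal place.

Cells: a = 80, b = 164, c = 407, d = 3249.
Risk in exposed = 80/244 = 0.32787; risk in unexposed = 407/3656 = 0.11132.
RR = 0.32787/0.11132 = 2.94518
AR% = (RR − 1)/RR × 100 = (2.94518 − 1)/2.94518 × 100 = 66.0462%

66.0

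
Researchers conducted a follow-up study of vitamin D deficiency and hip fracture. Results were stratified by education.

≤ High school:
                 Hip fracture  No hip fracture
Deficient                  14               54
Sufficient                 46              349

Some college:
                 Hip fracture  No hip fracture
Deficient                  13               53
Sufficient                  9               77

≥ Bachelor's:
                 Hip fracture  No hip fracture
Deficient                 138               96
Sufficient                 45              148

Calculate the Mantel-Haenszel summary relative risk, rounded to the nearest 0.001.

RR_MH = Σ(aᵢ·n₀ᵢ/nᵢ) / Σ(cᵢ·n₁ᵢ/nᵢ), with n₁ᵢ = aᵢ+bᵢ (exposed), n₀ᵢ = cᵢ+dᵢ (unexposed), nᵢ = n₁ᵢ+n₀ᵢ.
Stratum 1 (≤ High school): n₁ = 68, n₀ = 395, n = 463; a·n₀/n = 14·395/463 = 11.9438; c·n₁/n = 46·68/463 = 6.7559
Stratum 2 (Some college): n₁ = 66, n₀ = 86, n = 152; a·n₀/n = 13·86/152 = 7.3553; c·n₁/n = 9·66/152 = 3.9079
Stratum 3 (≥ Bachelor's): n₁ = 234, n₀ = 193, n = 427; a·n₀/n = 138·193/427 = 62.3747; c·n₁/n = 45·234/427 = 24.6604
RR_MH = (11.9438 + 7.3553 + 62.3747) / (6.7559 + 3.9079 + 24.6604) = 81.6738 / 35.3243 = 2.31212

2.312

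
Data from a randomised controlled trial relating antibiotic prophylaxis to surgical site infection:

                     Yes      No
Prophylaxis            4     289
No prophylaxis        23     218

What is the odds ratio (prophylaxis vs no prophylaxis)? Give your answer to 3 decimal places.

0.131

Cells: a = 4, b = 289, c = 23, d = 218.
OR = (a·d)/(b·c) = (4 × 218) / (289 × 23) = 872 / 6647 = 0.13119
Exposure is associated with lower odds of surgical site infection (OR = 0.13 < 1).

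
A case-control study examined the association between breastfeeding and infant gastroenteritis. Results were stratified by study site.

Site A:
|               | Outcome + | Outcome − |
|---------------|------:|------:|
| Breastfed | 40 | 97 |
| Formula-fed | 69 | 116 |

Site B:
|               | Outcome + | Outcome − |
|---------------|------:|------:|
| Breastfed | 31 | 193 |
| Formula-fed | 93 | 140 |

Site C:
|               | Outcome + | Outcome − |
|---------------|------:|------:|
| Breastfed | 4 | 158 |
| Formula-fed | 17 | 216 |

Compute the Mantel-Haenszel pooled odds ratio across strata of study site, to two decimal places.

OR_MH = Σ(aᵢdᵢ/nᵢ) / Σ(bᵢcᵢ/nᵢ), where nᵢ is the stratum total.
Stratum 1 (Site A): n = 322; a·d/n = 40·116/322 = 14.4099; b·c/n = 97·69/322 = 20.7857
Stratum 2 (Site B): n = 457; a·d/n = 31·140/457 = 9.4967; b·c/n = 193·93/457 = 39.2757
Stratum 3 (Site C): n = 395; a·d/n = 4·216/395 = 2.1873; b·c/n = 158·17/395 = 6.8000
OR_MH = (14.4099 + 9.4967 + 2.1873) / (20.7857 + 39.2757 + 6.8000) = 26.0940 / 66.8614 = 0.39027

0.39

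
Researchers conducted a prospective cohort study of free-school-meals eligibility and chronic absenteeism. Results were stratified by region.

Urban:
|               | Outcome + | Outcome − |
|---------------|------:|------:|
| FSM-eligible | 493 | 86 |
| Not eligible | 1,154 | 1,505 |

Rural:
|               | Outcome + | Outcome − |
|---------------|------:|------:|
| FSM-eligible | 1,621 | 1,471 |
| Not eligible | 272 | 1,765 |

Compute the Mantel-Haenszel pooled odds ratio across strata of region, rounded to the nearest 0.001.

7.242

OR_MH = Σ(aᵢdᵢ/nᵢ) / Σ(bᵢcᵢ/nᵢ), where nᵢ is the stratum total.
Stratum 1 (Urban): n = 3238; a·d/n = 493·1505/3238 = 229.1430; b·c/n = 86·1154/3238 = 30.6498
Stratum 2 (Rural): n = 5129; a·d/n = 1621·1765/5129 = 557.8212; b·c/n = 1471·272/5129 = 78.0097
OR_MH = (229.1430 + 557.8212) / (30.6498 + 78.0097) = 786.9642 / 108.6595 = 7.24248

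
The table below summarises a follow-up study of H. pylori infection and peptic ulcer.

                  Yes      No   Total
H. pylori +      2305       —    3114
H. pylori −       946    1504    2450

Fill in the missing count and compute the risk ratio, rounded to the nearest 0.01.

1.92

The missing cell is in the exposed row: 3114 − 2305 = 809.
So a = 2305, b = 809, c = 946, d = 1504.
RR = [a/(a+b)] / [c/(c+d)] = (2305/3114) / (946/2450) = 0.74021/0.38612 = 1.91702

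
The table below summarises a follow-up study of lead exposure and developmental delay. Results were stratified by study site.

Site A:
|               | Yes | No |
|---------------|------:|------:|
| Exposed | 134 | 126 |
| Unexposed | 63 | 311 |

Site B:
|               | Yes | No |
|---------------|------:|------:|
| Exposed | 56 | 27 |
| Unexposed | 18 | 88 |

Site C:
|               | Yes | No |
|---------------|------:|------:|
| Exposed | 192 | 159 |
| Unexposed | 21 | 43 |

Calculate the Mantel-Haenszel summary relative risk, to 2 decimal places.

2.72

RR_MH = Σ(aᵢ·n₀ᵢ/nᵢ) / Σ(cᵢ·n₁ᵢ/nᵢ), with n₁ᵢ = aᵢ+bᵢ (exposed), n₀ᵢ = cᵢ+dᵢ (unexposed), nᵢ = n₁ᵢ+n₀ᵢ.
Stratum 1 (Site A): n₁ = 260, n₀ = 374, n = 634; a·n₀/n = 134·374/634 = 79.0473; c·n₁/n = 63·260/634 = 25.8360
Stratum 2 (Site B): n₁ = 83, n₀ = 106, n = 189; a·n₀/n = 56·106/189 = 31.4074; c·n₁/n = 18·83/189 = 7.9048
Stratum 3 (Site C): n₁ = 351, n₀ = 64, n = 415; a·n₀/n = 192·64/415 = 29.6096; c·n₁/n = 21·351/415 = 17.7614
RR_MH = (79.0473 + 31.4074 + 29.6096) / (25.8360 + 7.9048 + 17.7614) = 140.0644 / 51.5022 = 2.71958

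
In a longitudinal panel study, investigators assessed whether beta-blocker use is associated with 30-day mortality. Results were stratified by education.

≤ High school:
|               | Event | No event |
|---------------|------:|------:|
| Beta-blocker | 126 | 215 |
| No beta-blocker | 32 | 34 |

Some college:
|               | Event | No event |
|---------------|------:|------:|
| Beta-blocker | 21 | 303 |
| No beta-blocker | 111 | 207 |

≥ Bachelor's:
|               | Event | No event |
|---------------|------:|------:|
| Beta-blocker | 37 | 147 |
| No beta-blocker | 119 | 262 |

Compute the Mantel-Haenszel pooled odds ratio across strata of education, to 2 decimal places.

OR_MH = Σ(aᵢdᵢ/nᵢ) / Σ(bᵢcᵢ/nᵢ), where nᵢ is the stratum total.
Stratum 1 (≤ High school): n = 407; a·d/n = 126·34/407 = 10.5258; b·c/n = 215·32/407 = 16.9042
Stratum 2 (Some college): n = 642; a·d/n = 21·207/642 = 6.7710; b·c/n = 303·111/642 = 52.3879
Stratum 3 (≥ Bachelor's): n = 565; a·d/n = 37·262/565 = 17.1575; b·c/n = 147·119/565 = 30.9611
OR_MH = (10.5258 + 6.7710 + 17.1575) / (16.9042 + 52.3879 + 30.9611) = 34.4543 / 100.2531 = 0.34367

0.34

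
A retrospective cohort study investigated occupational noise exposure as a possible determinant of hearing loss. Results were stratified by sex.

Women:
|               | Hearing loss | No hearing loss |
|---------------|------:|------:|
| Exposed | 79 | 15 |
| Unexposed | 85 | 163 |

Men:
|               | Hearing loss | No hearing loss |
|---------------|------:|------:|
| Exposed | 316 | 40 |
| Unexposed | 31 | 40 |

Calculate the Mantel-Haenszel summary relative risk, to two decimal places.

2.23

RR_MH = Σ(aᵢ·n₀ᵢ/nᵢ) / Σ(cᵢ·n₁ᵢ/nᵢ), with n₁ᵢ = aᵢ+bᵢ (exposed), n₀ᵢ = cᵢ+dᵢ (unexposed), nᵢ = n₁ᵢ+n₀ᵢ.
Stratum 1 (Women): n₁ = 94, n₀ = 248, n = 342; a·n₀/n = 79·248/342 = 57.2865; c·n₁/n = 85·94/342 = 23.3626
Stratum 2 (Men): n₁ = 356, n₀ = 71, n = 427; a·n₀/n = 316·71/427 = 52.5433; c·n₁/n = 31·356/427 = 25.8454
RR_MH = (57.2865 + 52.5433) / (23.3626 + 25.8454) = 109.8299 / 49.2080 = 2.23195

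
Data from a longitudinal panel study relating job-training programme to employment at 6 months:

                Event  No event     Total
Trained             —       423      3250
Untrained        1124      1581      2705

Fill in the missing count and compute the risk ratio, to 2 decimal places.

The missing cell is in the exposed row: 3250 − 423 = 2827.
So a = 2827, b = 423, c = 1124, d = 1581.
RR = [a/(a+b)] / [c/(c+d)] = (2827/3250) / (1124/2705) = 0.86985/0.41553 = 2.09336

2.09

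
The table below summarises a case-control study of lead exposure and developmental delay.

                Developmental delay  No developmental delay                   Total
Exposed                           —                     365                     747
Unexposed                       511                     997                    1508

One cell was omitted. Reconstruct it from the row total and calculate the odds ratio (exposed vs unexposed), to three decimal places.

2.042

The missing cell is in the exposed row: 747 − 365 = 382.
So a = 382, b = 365, c = 511, d = 997.
OR = (a·d)/(b·c) = (382 × 997) / (365 × 511) = 380854 / 186515 = 2.04195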